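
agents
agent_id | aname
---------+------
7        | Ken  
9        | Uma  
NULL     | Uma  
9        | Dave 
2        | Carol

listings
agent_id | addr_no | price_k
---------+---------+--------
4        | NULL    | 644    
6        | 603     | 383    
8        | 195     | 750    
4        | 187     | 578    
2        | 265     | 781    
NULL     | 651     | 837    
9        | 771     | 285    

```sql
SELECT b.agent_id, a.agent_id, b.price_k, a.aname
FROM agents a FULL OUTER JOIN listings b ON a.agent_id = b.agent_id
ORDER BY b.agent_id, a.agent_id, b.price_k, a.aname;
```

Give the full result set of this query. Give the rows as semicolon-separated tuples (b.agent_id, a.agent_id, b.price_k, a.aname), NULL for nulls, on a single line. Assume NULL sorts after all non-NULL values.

FULL OUTER JOIN keeps every row from both sides; unmatched rows get NULL for the other side's columns.
Matching on a.agent_id = b.agent_id. A NULL in a compared column never satisfies the condition.
Matched pairs: 3; unmatched a rows kept: 2; unmatched b rows kept: 5.

(2, 2, 781, Carol); (4, NULL, 578, NULL); (4, NULL, 644, NULL); (6, NULL, 383, NULL); (8, NULL, 750, NULL); (9, 9, 285, Dave); (9, 9, 285, Uma); (NULL, 7, NULL, Ken); (NULL, NULL, 837, NULL); (NULL, NULL, NULL, Uma)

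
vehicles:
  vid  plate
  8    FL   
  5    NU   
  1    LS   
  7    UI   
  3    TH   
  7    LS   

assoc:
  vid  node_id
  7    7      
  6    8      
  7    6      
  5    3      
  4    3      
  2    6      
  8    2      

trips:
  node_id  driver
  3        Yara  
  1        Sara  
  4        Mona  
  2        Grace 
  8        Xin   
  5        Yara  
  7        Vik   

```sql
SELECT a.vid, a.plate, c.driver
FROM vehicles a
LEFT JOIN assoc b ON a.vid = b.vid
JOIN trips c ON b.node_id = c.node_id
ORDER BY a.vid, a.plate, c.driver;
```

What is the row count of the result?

Step 1 — a LEFT JOIN b on vid → 8 row(s).
Then INNER JOIN `trips c` on node_id: keep only rows whose b.node_id appears in c.
Result: 4 row(s).

4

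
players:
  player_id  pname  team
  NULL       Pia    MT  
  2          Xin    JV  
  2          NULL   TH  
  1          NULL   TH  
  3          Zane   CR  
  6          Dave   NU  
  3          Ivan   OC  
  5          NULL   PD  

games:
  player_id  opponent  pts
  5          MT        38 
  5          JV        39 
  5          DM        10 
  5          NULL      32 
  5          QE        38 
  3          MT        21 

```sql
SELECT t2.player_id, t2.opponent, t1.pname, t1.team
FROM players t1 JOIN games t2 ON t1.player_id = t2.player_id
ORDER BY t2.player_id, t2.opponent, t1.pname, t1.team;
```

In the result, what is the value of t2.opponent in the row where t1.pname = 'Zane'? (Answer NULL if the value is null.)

MT

INNER JOIN keeps only pairs where the ON condition holds.
Matching on t1.player_id = t2.player_id. A NULL in a compared column never satisfies the condition.
Matched pairs: 7.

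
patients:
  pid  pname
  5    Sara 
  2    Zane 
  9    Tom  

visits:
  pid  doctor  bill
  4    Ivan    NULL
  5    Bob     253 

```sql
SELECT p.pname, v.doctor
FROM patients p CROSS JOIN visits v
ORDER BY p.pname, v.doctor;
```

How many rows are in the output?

6

CROSS JOIN pairs every row of `patients` with every row of `visits`: 3 × 2 = 6 rows.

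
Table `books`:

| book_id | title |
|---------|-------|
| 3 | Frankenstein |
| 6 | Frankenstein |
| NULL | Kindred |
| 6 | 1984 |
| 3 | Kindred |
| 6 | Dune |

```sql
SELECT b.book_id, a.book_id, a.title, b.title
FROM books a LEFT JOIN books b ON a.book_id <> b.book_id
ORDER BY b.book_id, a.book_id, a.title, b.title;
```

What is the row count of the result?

13

LEFT JOIN keeps every row from `books a`; unmatched rows get NULL for `books b`'s columns.
Matching on a.book_id <> b.book_id. A NULL in a compared column never satisfies the condition.
- book_id=3: 3 matching b row(s), so 3 row(s) emitted.
- book_id=6: 2 matching b row(s), so 2 row(s) emitted.
- book_id=NULL: no b row matches, row kept with b columns NULL.
- book_id=6: 2 matching b row(s), so 2 row(s) emitted.
- book_id=3: 3 matching b row(s), so 3 row(s) emitted.
- book_id=6: 2 matching b row(s), so 2 row(s) emitted.
Total: 12 matched + 1 padded = 13 rows.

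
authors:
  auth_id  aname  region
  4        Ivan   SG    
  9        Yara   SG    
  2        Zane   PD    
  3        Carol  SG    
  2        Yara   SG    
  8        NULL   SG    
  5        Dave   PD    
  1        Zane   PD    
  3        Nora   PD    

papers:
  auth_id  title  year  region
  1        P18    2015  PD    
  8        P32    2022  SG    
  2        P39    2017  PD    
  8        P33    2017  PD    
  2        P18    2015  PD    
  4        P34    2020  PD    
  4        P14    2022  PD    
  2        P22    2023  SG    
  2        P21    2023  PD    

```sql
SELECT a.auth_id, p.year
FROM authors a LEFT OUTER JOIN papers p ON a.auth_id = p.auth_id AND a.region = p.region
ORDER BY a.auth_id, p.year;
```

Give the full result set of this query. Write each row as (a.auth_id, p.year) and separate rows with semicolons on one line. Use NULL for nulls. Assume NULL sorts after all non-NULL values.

(1, 2015); (2, 2015); (2, 2017); (2, 2023); (2, 2023); (3, NULL); (3, NULL); (4, NULL); (5, NULL); (8, 2022); (9, NULL)

LEFT JOIN keeps every row from `authors`; unmatched rows get NULL for `papers`'s columns.
Matching on a.auth_id = p.auth_id AND a.region = p.region.
Matched pairs: 6; unmatched a rows kept: 5.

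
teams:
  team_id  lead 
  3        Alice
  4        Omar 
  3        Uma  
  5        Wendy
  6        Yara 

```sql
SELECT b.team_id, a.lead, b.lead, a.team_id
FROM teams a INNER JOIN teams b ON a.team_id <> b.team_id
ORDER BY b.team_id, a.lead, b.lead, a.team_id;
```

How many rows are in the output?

INNER JOIN keeps only pairs where the ON condition holds.
Matching on a.team_id <> b.team_id.
- a[0] team_id=3 → 3 match(es) in b → 3 row(s).
- a[1] team_id=4 → 4 match(es) in b → 4 row(s).
- a[2] team_id=3 → 3 match(es) in b → 3 row(s).
- a[3] team_id=5 → 4 match(es) in b → 4 row(s).
- a[4] team_id=6 → 4 match(es) in b → 4 row(s).
Total: 18 rows.

18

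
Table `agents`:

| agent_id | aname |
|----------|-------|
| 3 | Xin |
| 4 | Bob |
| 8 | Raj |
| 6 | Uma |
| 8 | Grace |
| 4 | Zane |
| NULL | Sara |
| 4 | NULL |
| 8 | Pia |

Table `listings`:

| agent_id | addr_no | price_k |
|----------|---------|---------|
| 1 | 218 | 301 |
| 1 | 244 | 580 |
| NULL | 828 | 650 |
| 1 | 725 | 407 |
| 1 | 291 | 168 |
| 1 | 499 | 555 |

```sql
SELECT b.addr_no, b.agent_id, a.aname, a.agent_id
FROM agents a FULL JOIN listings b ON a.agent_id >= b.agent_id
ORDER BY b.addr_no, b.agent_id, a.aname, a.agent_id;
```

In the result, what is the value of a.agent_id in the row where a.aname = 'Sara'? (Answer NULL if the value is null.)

FULL OUTER JOIN keeps every row from both sides; unmatched rows get NULL for the other side's columns.
Matching on a.agent_id >= b.agent_id. A NULL in a compared column never satisfies the condition.
- agent_id=3: 5 matching b row(s), so 5 row(s) emitted.
- agent_id=4: 5 matching b row(s), so 5 row(s) emitted.
- agent_id=8: 5 matching b row(s), so 5 row(s) emitted.
- agent_id=6: 5 matching b row(s), so 5 row(s) emitted.
- agent_id=8: 5 matching b row(s), so 5 row(s) emitted.
- agent_id=4: 5 matching b row(s), so 5 row(s) emitted.
- agent_id=NULL: no b row matches, row kept with b columns NULL.
- agent_id=4: 5 matching b row(s), so 5 row(s) emitted.
- agent_id=8: 5 matching b row(s), so 5 row(s) emitted.
- 1 b row(s) had no a match → kept, a columns NULL.

NULL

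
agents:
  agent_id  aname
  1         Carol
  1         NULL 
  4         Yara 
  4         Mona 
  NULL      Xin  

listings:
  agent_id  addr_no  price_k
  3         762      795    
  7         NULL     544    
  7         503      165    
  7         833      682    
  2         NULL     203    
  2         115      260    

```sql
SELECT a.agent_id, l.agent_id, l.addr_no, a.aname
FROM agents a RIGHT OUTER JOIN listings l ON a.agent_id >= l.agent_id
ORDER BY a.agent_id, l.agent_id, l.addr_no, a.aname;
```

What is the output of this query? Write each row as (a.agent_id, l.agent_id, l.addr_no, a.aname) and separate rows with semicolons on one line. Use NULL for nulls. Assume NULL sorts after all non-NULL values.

(4, 2, 115, Mona); (4, 2, 115, Yara); (4, 2, NULL, Mona); (4, 2, NULL, Yara); (4, 3, 762, Mona); (4, 3, 762, Yara); (NULL, 7, 503, NULL); (NULL, 7, 833, NULL); (NULL, 7, NULL, NULL)

RIGHT JOIN keeps every row from `listings`; unmatched rows get NULL for `agents`'s columns.
Matching on a.agent_id >= l.agent_id. A NULL in a compared column never satisfies the condition.
Matched pairs: 6; unmatched l rows kept: 3.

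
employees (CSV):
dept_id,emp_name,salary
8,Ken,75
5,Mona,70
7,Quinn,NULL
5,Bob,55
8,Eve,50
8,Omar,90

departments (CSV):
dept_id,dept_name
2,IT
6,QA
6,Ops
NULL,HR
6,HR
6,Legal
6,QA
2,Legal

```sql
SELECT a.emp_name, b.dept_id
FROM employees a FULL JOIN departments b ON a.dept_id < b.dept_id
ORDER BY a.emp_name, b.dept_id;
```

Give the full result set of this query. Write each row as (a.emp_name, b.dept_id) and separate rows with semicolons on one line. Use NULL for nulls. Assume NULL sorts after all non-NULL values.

FULL OUTER JOIN keeps every row from both sides; unmatched rows get NULL for the other side's columns.
Matching on a.dept_id < b.dept_id. A NULL in a compared column never satisfies the condition.
- a[0] dept_id=8 → no match; kept with NULLs on the b side.
- a[1] dept_id=5 → 5 match(es) in b → 5 row(s).
- a[2] dept_id=7 → no match; kept with NULLs on the b side.
- a[3] dept_id=5 → 5 match(es) in b → 5 row(s).
- a[4] dept_id=8 → no match; kept with NULLs on the b side.
- a[5] dept_id=8 → no match; kept with NULLs on the b side.
- 3 row(s) from b found no a partner → padded with NULL.

(Bob, 6); (Bob, 6); (Bob, 6); (Bob, 6); (Bob, 6); (Eve, NULL); (Ken, NULL); (Mona, 6); (Mona, 6); (Mona, 6); (Mona, 6); (Mona, 6); (Omar, NULL); (Quinn, NULL); (NULL, 2); (NULL, 2); (NULL, NULL)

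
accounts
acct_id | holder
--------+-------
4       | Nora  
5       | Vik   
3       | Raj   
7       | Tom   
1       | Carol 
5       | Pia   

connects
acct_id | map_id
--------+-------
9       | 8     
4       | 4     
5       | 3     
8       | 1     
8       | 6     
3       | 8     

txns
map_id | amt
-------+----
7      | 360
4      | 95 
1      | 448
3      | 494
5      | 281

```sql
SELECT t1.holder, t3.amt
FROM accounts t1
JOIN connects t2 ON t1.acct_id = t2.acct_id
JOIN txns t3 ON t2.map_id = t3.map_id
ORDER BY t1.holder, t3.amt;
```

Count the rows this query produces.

3

Step 1 — t1 INNER JOIN t2 on acct_id → 4 row(s).
Then INNER JOIN `txns t3` on map_id: keep only rows whose t2.map_id appears in t3.
Result: 3 row(s).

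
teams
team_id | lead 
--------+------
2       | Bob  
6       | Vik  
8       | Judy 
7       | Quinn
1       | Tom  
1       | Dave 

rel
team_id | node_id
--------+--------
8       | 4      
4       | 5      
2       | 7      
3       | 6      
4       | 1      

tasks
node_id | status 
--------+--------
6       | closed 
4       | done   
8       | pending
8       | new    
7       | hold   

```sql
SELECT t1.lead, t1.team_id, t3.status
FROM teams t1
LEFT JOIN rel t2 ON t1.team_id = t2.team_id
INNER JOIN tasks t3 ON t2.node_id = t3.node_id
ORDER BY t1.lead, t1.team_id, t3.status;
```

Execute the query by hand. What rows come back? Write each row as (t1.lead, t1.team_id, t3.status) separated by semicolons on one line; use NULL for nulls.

Step 1 — t1 LEFT JOIN t2 on team_id → 6 row(s).
Then INNER JOIN `tasks t3` on node_id: keep only rows whose t2.node_id appears in t3.

(Bob, 2, hold); (Judy, 8, done)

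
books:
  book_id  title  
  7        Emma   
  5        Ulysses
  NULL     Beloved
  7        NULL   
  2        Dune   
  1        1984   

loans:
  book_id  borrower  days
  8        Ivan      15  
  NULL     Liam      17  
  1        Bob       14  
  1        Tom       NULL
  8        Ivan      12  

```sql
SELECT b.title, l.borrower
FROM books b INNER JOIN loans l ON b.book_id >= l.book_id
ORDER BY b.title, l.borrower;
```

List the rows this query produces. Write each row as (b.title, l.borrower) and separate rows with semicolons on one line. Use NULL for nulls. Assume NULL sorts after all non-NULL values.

(1984, Bob); (1984, Tom); (Dune, Bob); (Dune, Tom); (Emma, Bob); (Emma, Tom); (Ulysses, Bob); (Ulysses, Tom); (NULL, Bob); (NULL, Tom)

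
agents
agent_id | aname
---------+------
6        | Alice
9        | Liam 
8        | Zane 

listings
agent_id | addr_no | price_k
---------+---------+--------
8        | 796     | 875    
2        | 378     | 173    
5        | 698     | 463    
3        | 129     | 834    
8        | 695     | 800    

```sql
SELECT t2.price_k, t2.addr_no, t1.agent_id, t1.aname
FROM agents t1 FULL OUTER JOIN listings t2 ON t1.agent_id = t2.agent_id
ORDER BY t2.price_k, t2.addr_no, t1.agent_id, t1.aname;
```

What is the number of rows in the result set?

FULL OUTER JOIN keeps every row from both sides; unmatched rows get NULL for the other side's columns.
Matching on t1.agent_id = t2.agent_id.
Matched pairs: 2; unmatched t1 rows kept: 2; unmatched t2 rows kept: 3.
Total: 2 matched + 5 padded = 7 rows.

7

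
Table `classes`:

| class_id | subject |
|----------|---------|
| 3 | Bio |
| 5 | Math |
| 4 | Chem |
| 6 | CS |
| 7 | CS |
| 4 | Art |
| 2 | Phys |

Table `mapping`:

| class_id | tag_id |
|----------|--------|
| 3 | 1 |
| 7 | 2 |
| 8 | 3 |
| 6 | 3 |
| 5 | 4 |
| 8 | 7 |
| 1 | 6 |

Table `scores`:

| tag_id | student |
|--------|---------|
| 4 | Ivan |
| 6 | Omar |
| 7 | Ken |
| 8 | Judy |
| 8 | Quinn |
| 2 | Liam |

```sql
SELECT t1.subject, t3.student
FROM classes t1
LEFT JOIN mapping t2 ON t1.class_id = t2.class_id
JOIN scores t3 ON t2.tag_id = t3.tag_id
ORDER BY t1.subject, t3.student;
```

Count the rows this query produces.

Joins associate left-to-right: classes LEFT JOIN mapping on class_id gives 7 intermediate row(s).
Then INNER JOIN `scores t3` on tag_id: keep only rows whose t2.tag_id appears in t3.
Result: 2 row(s).

2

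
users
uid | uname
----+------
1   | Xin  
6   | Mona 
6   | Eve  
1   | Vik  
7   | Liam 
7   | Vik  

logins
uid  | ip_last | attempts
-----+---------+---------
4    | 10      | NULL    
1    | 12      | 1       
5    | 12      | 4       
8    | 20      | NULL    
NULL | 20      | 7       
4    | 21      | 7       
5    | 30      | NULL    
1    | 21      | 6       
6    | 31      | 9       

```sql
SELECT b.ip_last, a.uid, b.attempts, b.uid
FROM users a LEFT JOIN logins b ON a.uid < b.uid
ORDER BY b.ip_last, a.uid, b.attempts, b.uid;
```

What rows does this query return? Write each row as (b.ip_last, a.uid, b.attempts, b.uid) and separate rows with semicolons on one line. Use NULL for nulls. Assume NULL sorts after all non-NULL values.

LEFT JOIN keeps every row from `users`; unmatched rows get NULL for `logins`'s columns.
Matching on a.uid < b.uid. A NULL in a compared column never satisfies the condition.
- a[0] uid=1 → 6 match(es) in b → 6 row(s).
- a[1] uid=6 → 1 match(es) in b → 1 row(s).
- a[2] uid=6 → 1 match(es) in b → 1 row(s).
- a[3] uid=1 → 6 match(es) in b → 6 row(s).
- a[4] uid=7 → 1 match(es) in b → 1 row(s).
- a[5] uid=7 → 1 match(es) in b → 1 row(s).

(10, 1, NULL, 4); (10, 1, NULL, 4); (12, 1, 4, 5); (12, 1, 4, 5); (20, 1, NULL, 8); (20, 1, NULL, 8); (20, 6, NULL, 8); (20, 6, NULL, 8); (20, 7, NULL, 8); (20, 7, NULL, 8); (21, 1, 7, 4); (21, 1, 7, 4); (30, 1, NULL, 5); (30, 1, NULL, 5); (31, 1, 9, 6); (31, 1, 9, 6)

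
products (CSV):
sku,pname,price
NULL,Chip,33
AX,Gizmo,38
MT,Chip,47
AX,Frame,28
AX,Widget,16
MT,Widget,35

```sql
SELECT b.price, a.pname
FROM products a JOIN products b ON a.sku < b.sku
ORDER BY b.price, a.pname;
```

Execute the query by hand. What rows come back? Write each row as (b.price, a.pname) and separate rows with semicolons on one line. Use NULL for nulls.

(35, Frame); (35, Gizmo); (35, Widget); (47, Frame); (47, Gizmo); (47, Widget)

INNER JOIN keeps only pairs where the ON condition holds.
Matching on a.sku < b.sku. A NULL in a compared column never satisfies the condition.
- sku=NULL: no matching b row, dropped.
- sku=AX: 2 matching b row(s), so 2 row(s) emitted.
- sku=MT: no matching b row, dropped.
- sku=AX: 2 matching b row(s), so 2 row(s) emitted.
- sku=AX: 2 matching b row(s), so 2 row(s) emitted.
- sku=MT: no matching b row, dropped.
After projecting and ordering:
b.price | a.pname
35 | Frame
35 | Gizmo
35 | Widget
47 | Frame
47 | Gizmo
47 | Widget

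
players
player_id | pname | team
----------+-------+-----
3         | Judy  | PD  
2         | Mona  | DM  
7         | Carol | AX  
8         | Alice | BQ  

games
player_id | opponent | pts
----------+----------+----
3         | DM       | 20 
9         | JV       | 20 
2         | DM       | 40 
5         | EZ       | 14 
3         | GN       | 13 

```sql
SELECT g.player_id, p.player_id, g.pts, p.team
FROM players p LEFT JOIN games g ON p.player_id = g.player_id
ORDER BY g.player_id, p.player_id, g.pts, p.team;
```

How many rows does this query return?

5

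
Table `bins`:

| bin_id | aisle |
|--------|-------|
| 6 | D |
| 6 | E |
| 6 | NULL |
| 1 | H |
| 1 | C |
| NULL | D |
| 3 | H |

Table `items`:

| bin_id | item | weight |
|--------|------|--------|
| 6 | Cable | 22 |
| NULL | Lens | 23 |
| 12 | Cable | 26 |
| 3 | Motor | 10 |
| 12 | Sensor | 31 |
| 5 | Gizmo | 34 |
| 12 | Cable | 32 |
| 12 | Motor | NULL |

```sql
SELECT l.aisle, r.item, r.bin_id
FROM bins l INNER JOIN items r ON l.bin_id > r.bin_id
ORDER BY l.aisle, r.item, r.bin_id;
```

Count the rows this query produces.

6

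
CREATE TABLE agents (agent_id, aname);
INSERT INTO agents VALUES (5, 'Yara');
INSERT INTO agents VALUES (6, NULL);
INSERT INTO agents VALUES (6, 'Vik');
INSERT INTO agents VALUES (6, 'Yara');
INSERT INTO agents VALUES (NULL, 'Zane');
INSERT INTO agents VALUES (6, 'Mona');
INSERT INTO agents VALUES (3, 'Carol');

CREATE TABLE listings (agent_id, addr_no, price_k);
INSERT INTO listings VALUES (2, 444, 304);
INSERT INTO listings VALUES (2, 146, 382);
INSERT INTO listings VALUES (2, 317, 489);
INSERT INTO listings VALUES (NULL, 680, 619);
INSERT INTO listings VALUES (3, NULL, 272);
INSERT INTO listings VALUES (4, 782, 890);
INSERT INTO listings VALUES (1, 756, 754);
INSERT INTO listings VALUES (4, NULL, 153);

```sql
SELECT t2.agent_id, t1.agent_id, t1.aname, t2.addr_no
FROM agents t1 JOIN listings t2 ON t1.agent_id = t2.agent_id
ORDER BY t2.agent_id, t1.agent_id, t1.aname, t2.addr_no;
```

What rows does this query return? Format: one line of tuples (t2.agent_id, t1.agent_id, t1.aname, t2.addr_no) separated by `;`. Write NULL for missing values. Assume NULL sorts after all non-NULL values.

(3, 3, Carol, NULL)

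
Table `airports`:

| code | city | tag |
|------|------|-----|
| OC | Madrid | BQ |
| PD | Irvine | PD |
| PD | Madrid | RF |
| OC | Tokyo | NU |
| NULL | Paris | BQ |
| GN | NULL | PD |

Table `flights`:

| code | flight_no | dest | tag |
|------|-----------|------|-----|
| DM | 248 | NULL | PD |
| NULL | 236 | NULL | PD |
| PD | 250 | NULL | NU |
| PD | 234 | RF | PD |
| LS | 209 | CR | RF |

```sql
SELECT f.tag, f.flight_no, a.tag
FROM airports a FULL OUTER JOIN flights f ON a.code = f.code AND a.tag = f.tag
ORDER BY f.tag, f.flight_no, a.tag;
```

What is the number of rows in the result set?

FULL OUTER JOIN keeps every row from both sides; unmatched rows get NULL for the other side's columns.
Matching on a.code = f.code AND a.tag = f.tag. A NULL in a compared column never satisfies the condition.
Matched pairs: 1; unmatched a rows kept: 5; unmatched f rows kept: 4.
Total: 1 matched + 9 padded = 10 rows.

10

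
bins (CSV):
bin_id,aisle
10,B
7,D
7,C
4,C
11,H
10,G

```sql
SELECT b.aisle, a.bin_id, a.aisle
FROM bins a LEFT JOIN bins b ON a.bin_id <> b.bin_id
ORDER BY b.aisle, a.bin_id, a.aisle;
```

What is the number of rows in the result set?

26

LEFT JOIN keeps every row from `bins a`; unmatched rows get NULL for `bins b`'s columns.
Matching on a.bin_id <> b.bin_id.
- a (bin_id=10) pairs with 4 row(s) of b.
- a (bin_id=7) pairs with 4 row(s) of b.
- a (bin_id=7) pairs with 4 row(s) of b.
- a (bin_id=4) pairs with 5 row(s) of b.
- a (bin_id=11) pairs with 5 row(s) of b.
- a (bin_id=10) pairs with 4 row(s) of b.
Total: 26 rows.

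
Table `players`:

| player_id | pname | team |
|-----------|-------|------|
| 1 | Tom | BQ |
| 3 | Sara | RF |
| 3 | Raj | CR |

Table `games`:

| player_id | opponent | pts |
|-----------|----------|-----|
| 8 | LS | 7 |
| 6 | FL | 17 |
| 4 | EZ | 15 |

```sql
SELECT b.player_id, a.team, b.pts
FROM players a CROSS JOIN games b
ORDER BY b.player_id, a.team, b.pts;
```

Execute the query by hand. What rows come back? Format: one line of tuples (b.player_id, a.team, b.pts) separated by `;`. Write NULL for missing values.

(4, BQ, 15); (4, CR, 15); (4, RF, 15); (6, BQ, 17); (6, CR, 17); (6, RF, 17); (8, BQ, 7); (8, CR, 7); (8, RF, 7)

CROSS JOIN pairs every row of `players` with every row of `games`: 3 × 3 = 9 rows.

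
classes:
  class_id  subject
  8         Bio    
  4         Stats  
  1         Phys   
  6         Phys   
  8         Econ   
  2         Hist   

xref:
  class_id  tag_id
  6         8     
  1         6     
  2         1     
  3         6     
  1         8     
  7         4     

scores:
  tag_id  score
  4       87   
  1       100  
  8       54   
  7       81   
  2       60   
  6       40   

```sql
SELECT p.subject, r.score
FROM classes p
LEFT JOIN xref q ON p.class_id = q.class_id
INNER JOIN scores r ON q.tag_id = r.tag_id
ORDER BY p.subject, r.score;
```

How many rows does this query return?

Evaluate left to right. First `classes p LEFT JOIN xref q` on class_id: 7 row(s).
Then INNER JOIN `scores r` on tag_id: keep only rows whose q.tag_id appears in r.
Result: 4 row(s).

4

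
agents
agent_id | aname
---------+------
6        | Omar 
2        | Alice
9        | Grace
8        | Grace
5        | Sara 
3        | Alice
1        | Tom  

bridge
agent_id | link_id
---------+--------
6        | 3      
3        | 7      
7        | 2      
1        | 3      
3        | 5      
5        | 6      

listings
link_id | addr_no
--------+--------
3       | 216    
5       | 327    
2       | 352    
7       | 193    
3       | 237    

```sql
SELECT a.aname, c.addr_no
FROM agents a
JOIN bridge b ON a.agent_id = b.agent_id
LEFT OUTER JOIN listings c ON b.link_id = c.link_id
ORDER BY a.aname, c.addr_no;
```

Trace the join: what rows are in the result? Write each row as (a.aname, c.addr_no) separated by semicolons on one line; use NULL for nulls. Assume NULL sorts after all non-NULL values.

(Alice, 193); (Alice, 327); (Omar, 216); (Omar, 237); (Sara, NULL); (Tom, 216); (Tom, 237)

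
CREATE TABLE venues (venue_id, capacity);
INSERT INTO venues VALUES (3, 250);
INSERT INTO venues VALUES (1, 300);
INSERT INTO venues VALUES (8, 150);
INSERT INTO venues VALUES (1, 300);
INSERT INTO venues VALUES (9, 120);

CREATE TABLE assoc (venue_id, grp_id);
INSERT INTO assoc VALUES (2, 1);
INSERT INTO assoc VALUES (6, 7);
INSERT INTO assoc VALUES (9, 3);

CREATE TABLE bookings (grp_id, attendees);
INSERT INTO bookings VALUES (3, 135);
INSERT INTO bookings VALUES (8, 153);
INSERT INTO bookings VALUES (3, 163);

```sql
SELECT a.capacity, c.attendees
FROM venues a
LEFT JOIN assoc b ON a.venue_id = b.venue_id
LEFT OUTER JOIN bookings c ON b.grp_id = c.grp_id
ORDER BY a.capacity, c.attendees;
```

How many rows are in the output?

6

Evaluate left to right. First `venues a LEFT JOIN assoc b` on venue_id: 5 row(s).
Then LEFT JOIN `bookings c` on grp_id: each of those 5 rows is kept; rows whose b.grp_id has no match in c get NULL for c's columns.
Result: 6 row(s).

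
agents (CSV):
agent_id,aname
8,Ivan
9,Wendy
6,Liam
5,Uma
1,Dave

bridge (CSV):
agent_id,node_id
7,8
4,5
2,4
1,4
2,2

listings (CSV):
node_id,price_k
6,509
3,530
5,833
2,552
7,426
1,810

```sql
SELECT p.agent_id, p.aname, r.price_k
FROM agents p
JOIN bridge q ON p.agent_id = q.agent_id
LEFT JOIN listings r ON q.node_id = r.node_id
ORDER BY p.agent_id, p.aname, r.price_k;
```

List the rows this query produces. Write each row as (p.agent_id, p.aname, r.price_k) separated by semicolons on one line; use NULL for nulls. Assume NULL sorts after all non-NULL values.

Joins associate left-to-right: agents INNER JOIN bridge on agent_id gives 1 intermediate row(s).
Then LEFT JOIN `listings r` on node_id: each of those 1 rows is kept; rows whose q.node_id has no match in r get NULL for r's columns.

(1, Dave, NULL)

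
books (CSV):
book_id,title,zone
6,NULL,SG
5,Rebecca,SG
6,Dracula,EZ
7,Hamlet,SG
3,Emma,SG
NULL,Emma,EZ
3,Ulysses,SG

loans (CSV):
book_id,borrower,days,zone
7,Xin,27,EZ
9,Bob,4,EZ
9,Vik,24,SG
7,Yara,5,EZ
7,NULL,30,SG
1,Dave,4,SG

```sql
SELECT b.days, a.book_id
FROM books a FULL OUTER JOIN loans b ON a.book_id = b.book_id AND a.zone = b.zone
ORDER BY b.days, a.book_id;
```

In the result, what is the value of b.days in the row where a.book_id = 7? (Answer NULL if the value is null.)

30

FULL OUTER JOIN keeps every row from both sides; unmatched rows get NULL for the other side's columns.
Matching on a.book_id = b.book_id AND a.zone = b.zone. A NULL in a compared column never satisfies the condition.
- a row (book_id=6, zone=SG): no match → kept, b columns NULL.
- a row (book_id=5, zone=SG): no match → kept, b columns NULL.
- a row (book_id=6, zone=EZ): no match → kept, b columns NULL.
- a row (book_id=7, zone=SG): matches 1 b row(s) → 1 output row(s).
- a row (book_id=3, zone=SG): no match → kept, b columns NULL.
- a row (book_id=NULL, zone=EZ): no match → kept, b columns NULL.
- a row (book_id=3, zone=SG): no match → kept, b columns NULL.
- 5 row(s) from b found no a partner → padded with NULL.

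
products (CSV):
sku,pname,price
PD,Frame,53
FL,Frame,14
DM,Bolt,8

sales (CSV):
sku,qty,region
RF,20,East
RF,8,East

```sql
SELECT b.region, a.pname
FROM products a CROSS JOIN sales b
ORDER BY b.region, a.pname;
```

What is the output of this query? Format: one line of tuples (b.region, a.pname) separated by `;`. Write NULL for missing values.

CROSS JOIN pairs every row of `products` with every row of `sales`: 3 × 2 = 6 rows.

(East, Bolt); (East, Bolt); (East, Frame); (East, Frame); (East, Frame); (East, Frame)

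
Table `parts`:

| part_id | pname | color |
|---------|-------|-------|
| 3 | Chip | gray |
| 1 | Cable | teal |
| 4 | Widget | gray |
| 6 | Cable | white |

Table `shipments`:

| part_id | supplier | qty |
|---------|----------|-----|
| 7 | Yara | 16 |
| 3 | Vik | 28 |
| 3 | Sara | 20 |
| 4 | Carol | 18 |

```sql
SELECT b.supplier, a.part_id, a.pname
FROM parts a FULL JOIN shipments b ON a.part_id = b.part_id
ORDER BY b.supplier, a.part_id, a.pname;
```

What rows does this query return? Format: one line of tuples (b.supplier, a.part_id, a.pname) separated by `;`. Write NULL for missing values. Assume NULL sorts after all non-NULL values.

(Carol, 4, Widget); (Sara, 3, Chip); (Vik, 3, Chip); (Yara, NULL, NULL); (NULL, 1, Cable); (NULL, 6, Cable)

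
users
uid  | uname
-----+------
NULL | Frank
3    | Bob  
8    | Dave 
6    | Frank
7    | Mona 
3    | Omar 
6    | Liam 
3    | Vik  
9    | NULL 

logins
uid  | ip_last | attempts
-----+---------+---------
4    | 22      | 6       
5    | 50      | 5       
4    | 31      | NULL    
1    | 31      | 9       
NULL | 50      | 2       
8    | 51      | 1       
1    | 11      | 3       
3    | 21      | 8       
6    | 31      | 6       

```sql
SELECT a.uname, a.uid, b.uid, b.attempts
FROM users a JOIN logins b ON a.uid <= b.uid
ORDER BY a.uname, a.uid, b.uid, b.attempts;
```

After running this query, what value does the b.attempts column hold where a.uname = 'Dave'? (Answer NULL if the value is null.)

INNER JOIN keeps only pairs where the ON condition holds.
Matching on a.uid <= b.uid. A NULL in a compared column never satisfies the condition.
Matched pairs: 24.

1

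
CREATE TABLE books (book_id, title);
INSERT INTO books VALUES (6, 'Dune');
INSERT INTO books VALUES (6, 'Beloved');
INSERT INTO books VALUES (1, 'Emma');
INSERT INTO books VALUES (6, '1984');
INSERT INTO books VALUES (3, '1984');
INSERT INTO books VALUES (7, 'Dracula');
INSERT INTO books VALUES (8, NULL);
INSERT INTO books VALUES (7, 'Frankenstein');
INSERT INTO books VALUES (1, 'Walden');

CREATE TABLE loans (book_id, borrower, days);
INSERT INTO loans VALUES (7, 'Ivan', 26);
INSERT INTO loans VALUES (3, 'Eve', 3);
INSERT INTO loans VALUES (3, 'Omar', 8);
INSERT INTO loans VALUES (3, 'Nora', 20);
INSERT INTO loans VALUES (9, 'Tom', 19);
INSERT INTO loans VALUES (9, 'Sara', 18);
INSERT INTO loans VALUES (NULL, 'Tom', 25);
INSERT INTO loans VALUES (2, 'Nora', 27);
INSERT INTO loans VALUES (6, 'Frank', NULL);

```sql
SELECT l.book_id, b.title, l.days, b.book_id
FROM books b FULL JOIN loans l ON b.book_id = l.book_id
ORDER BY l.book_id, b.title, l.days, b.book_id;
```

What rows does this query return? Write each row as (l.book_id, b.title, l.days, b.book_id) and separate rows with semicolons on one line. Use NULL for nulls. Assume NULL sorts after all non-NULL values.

(2, NULL, 27, NULL); (3, 1984, 3, 3); (3, 1984, 8, 3); (3, 1984, 20, 3); (6, 1984, NULL, 6); (6, Beloved, NULL, 6); (6, Dune, NULL, 6); (7, Dracula, 26, 7); (7, Frankenstein, 26, 7); (9, NULL, 18, NULL); (9, NULL, 19, NULL); (NULL, Emma, NULL, 1); (NULL, Walden, NULL, 1); (NULL, NULL, 25, NULL); (NULL, NULL, NULL, 8)

FULL OUTER JOIN keeps every row from both sides; unmatched rows get NULL for the other side's columns.
Matching on b.book_id = l.book_id. A NULL in a compared column never satisfies the condition.
Matched pairs: 8; unmatched b rows kept: 3; unmatched l rows kept: 4.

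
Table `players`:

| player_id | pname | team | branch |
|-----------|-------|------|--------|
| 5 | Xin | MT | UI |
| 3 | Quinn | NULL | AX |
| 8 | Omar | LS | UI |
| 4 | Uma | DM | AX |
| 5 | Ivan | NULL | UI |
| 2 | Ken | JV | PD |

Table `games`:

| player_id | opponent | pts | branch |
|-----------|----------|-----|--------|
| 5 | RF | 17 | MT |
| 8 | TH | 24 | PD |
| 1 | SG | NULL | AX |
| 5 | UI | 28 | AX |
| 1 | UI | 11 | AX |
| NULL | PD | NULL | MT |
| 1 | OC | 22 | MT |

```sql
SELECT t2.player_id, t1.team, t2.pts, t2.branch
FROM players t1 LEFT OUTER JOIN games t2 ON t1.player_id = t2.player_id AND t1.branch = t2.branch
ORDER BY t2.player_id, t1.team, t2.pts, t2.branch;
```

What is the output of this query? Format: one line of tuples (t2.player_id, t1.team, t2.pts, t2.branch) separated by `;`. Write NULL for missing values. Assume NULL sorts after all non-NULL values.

LEFT JOIN keeps every row from `players`; unmatched rows get NULL for `games`'s columns.
Matching on t1.player_id = t2.player_id AND t1.branch = t2.branch. A NULL in a compared column never satisfies the condition.
Matched pairs: 0; unmatched t1 rows kept: 6.

(NULL, DM, NULL, NULL); (NULL, JV, NULL, NULL); (NULL, LS, NULL, NULL); (NULL, MT, NULL, NULL); (NULL, NULL, NULL, NULL); (NULL, NULL, NULL, NULL)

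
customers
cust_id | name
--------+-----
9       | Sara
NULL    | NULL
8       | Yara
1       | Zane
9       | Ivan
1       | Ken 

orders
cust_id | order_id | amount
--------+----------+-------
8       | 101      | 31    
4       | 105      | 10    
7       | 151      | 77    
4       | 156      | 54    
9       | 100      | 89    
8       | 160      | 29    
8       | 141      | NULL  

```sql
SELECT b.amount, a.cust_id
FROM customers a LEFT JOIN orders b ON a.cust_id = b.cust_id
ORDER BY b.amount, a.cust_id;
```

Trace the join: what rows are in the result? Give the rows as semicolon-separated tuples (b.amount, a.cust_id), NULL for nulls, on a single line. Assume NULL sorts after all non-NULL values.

LEFT JOIN keeps every row from `customers`; unmatched rows get NULL for `orders`'s columns.
Matching on a.cust_id = b.cust_id. A NULL in a compared column never satisfies the condition.
Matched pairs: 5; unmatched a rows kept: 3.

(29, 8); (31, 8); (89, 9); (89, 9); (NULL, 1); (NULL, 1); (NULL, 8); (NULL, NULL)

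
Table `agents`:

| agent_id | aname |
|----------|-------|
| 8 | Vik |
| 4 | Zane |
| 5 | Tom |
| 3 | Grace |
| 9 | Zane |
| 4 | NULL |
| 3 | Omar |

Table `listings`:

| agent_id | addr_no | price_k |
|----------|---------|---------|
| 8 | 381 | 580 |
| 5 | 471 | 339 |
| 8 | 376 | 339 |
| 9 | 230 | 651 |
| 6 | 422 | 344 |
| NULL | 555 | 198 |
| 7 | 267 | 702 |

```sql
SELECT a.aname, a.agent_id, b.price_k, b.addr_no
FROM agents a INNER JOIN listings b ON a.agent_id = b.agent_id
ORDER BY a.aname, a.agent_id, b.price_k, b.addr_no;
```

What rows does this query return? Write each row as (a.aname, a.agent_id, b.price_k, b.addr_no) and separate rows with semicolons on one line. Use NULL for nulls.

INNER JOIN keeps only pairs where the ON condition holds.
Matching on a.agent_id = b.agent_id. A NULL in a compared column never satisfies the condition.
- a (agent_id=8) pairs with 2 row(s) of b.
- a (agent_id=4) has no partner → excluded.
- a (agent_id=5) pairs with 1 row(s) of b.
- a (agent_id=3) has no partner → excluded.
- a (agent_id=9) pairs with 1 row(s) of b.
- a (agent_id=4) has no partner → excluded.
- a (agent_id=3) has no partner → excluded.
After projecting and ordering:
a.aname | a.agent_id | b.price_k | b.addr_no
Tom | 5 | 339 | 471
Vik | 8 | 339 | 376
Vik | 8 | 580 | 381
Zane | 9 | 651 | 230

(Tom, 5, 339, 471); (Vik, 8, 339, 376); (Vik, 8, 580, 381); (Zane, 9, 651, 230)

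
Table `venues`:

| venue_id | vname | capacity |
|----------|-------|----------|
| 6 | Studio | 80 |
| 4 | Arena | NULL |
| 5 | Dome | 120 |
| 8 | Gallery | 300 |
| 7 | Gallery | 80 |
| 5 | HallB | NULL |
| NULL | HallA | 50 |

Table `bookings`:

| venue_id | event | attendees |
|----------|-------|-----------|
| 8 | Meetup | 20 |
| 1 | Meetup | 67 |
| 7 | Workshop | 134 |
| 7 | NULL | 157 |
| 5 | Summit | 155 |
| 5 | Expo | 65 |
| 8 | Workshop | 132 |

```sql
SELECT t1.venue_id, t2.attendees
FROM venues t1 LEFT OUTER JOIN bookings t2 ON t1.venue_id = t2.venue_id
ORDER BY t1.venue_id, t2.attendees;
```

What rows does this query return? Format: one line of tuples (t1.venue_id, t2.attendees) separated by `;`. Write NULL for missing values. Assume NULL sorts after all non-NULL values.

(4, NULL); (5, 65); (5, 65); (5, 155); (5, 155); (6, NULL); (7, 134); (7, 157); (8, 20); (8, 132); (NULL, NULL)

LEFT JOIN keeps every row from `venues`; unmatched rows get NULL for `bookings`'s columns.
Matching on t1.venue_id = t2.venue_id. A NULL in a compared column never satisfies the condition.
- venue_id=6: no t2 row matches, row kept with t2 columns NULL.
- venue_id=4: no t2 row matches, row kept with t2 columns NULL.
- venue_id=5: 2 matching t2 row(s), so 2 row(s) emitted.
- venue_id=8: 2 matching t2 row(s), so 2 row(s) emitted.
- venue_id=7: 2 matching t2 row(s), so 2 row(s) emitted.
- venue_id=5: 2 matching t2 row(s), so 2 row(s) emitted.
- venue_id=NULL: no t2 row matches, row kept with t2 columns NULL.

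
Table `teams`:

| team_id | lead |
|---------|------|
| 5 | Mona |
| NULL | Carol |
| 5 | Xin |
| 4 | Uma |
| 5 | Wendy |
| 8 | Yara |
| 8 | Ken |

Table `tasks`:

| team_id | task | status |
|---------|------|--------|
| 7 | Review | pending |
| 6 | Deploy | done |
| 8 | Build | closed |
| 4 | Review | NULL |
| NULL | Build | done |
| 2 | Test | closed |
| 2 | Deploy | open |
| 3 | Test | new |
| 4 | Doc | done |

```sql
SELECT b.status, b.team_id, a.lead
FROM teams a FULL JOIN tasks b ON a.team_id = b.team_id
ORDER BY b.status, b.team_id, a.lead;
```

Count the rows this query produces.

FULL OUTER JOIN keeps every row from both sides; unmatched rows get NULL for the other side's columns.
Matching on a.team_id = b.team_id. A NULL in a compared column never satisfies the condition.
Matched pairs: 4; unmatched a rows kept: 4; unmatched b rows kept: 6.
Total: 4 matched + 10 padded = 14 rows.

14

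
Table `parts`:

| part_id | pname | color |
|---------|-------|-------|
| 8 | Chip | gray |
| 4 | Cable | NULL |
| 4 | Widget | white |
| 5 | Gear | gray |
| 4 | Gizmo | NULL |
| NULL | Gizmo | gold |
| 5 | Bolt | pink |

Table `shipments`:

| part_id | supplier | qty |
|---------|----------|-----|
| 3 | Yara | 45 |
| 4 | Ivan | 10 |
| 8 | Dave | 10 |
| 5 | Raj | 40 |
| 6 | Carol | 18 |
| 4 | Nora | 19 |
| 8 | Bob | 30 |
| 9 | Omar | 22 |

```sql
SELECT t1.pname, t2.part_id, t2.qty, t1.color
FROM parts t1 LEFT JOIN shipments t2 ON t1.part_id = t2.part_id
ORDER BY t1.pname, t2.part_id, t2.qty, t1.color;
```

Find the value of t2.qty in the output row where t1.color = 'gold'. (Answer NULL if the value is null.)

LEFT JOIN keeps every row from `parts`; unmatched rows get NULL for `shipments`'s columns.
Matching on t1.part_id = t2.part_id. A NULL in a compared column never satisfies the condition.
- t1 (part_id=8) pairs with 2 row(s) of t2.
- t1 (part_id=4) pairs with 2 row(s) of t2.
- t1 (part_id=4) pairs with 2 row(s) of t2.
- t1 (part_id=5) pairs with 1 row(s) of t2.
- t1 (part_id=4) pairs with 2 row(s) of t2.
- t1 (part_id=NULL) has no partner → padded with NULL.
- t1 (part_id=5) pairs with 1 row(s) of t2.

NULL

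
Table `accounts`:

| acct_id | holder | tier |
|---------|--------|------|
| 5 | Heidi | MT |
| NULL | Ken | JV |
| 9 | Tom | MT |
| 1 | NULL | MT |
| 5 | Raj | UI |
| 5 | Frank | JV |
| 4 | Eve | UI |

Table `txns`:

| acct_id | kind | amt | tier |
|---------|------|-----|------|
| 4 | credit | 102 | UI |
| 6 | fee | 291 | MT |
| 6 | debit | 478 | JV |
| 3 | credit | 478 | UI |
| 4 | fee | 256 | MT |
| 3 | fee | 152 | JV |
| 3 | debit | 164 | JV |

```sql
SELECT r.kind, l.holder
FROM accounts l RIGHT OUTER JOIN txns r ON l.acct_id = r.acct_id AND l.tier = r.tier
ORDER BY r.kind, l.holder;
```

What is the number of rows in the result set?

RIGHT JOIN keeps every row from `txns`; unmatched rows get NULL for `accounts`'s columns.
Matching on l.acct_id = r.acct_id AND l.tier = r.tier. A NULL in a compared column never satisfies the condition.
- l (acct_id=5, tier=MT) has no partner in r.
- l (acct_id=NULL, tier=JV) has no partner in r.
- l (acct_id=9, tier=MT) has no partner in r.
- l (acct_id=1, tier=MT) has no partner in r.
- l (acct_id=5, tier=UI) has no partner in r.
- l (acct_id=5, tier=JV) has no partner in r.
- l (acct_id=4, tier=UI) pairs with 1 row(s) of r.
- plus 6 unmatched r row(s), each kept with NULL l columns.
Total: 1 matched + 6 padded = 7 rows.

7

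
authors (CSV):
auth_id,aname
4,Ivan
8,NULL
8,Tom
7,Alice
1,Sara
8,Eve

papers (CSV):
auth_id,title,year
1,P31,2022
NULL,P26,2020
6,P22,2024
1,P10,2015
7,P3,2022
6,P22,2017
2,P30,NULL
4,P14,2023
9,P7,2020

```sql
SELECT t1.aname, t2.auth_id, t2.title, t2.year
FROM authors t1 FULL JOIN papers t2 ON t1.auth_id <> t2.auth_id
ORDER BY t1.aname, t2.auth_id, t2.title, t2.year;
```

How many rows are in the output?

FULL OUTER JOIN keeps every row from both sides; unmatched rows get NULL for the other side's columns.
Matching on t1.auth_id <> t2.auth_id. A NULL in a compared column never satisfies the condition.
Matched pairs: 44; unmatched t1 rows kept: 0; unmatched t2 rows kept: 1.
Total: 44 matched + 1 padded = 45 rows.

45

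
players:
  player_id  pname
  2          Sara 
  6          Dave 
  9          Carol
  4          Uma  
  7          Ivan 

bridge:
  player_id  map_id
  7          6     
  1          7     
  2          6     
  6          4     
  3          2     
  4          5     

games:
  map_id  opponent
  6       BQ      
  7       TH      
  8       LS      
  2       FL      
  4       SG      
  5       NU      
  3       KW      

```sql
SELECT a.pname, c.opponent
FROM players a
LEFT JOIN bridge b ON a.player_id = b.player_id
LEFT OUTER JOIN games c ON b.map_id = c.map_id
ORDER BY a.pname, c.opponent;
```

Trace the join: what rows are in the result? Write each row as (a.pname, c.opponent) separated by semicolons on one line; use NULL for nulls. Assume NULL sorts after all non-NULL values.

Joins associate left-to-right: players LEFT JOIN bridge on player_id gives 5 intermediate row(s).
Then LEFT JOIN `games c` on map_id: each of those 5 rows is kept; rows whose b.map_id has no match in c get NULL for c's columns.

(Carol, NULL); (Dave, SG); (Ivan, BQ); (Sara, BQ); (Uma, NU)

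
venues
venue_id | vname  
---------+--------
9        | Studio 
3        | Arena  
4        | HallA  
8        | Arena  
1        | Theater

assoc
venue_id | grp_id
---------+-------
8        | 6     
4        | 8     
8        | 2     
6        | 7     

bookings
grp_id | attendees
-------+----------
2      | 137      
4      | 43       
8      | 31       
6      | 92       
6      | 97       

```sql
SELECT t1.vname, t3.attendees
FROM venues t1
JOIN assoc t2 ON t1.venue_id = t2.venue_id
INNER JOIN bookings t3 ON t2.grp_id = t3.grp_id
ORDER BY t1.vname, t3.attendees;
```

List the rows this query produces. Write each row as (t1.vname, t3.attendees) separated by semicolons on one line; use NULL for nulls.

(Arena, 92); (Arena, 97); (Arena, 137); (HallA, 31)

Evaluate left to right. First `venues t1 INNER JOIN assoc t2` on venue_id: 3 row(s).
Then INNER JOIN `bookings t3` on grp_id: keep only rows whose t2.grp_id appears in t3.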